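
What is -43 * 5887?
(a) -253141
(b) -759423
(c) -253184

-43 * 5887 = -253141
a) -253141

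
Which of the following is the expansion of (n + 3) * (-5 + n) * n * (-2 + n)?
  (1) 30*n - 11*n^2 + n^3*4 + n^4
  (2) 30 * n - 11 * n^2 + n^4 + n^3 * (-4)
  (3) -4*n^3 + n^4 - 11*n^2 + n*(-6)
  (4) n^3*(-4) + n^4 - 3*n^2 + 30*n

Expanding (n + 3) * (-5 + n) * n * (-2 + n):
= 30 * n - 11 * n^2 + n^4 + n^3 * (-4)
2) 30 * n - 11 * n^2 + n^4 + n^3 * (-4)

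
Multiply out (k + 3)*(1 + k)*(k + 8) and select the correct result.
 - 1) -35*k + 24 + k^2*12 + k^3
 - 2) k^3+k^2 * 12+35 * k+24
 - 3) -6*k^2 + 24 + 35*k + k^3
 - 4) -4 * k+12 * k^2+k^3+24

Expanding (k + 3)*(1 + k)*(k + 8):
= k^3+k^2 * 12+35 * k+24
2) k^3+k^2 * 12+35 * k+24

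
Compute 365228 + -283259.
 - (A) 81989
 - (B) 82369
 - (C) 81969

365228 + -283259 = 81969
C) 81969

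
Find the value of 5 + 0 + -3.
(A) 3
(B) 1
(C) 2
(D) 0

First: 5 + 0 = 5
Then: 5 + -3 = 2
C) 2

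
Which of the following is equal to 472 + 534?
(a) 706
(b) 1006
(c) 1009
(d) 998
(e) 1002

472 + 534 = 1006
b) 1006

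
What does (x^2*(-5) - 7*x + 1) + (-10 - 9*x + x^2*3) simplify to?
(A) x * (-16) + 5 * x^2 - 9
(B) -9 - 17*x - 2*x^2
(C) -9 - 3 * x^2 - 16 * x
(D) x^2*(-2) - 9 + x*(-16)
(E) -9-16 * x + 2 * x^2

Adding the polynomials and combining like terms:
(x^2*(-5) - 7*x + 1) + (-10 - 9*x + x^2*3)
= x^2*(-2) - 9 + x*(-16)
D) x^2*(-2) - 9 + x*(-16)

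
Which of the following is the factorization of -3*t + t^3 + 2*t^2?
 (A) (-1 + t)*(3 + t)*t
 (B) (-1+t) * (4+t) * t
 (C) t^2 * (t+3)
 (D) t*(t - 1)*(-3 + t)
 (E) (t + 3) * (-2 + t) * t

We need to factor -3*t + t^3 + 2*t^2.
The factored form is (-1 + t)*(3 + t)*t.
A) (-1 + t)*(3 + t)*t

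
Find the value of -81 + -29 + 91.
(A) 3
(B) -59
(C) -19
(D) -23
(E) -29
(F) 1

First: -81 + -29 = -110
Then: -110 + 91 = -19
C) -19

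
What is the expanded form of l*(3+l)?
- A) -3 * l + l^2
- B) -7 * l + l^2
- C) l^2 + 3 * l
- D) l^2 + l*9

Expanding l*(3+l):
= l^2 + 3 * l
C) l^2 + 3 * l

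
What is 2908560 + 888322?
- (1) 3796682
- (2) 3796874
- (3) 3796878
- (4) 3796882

2908560 + 888322 = 3796882
4) 3796882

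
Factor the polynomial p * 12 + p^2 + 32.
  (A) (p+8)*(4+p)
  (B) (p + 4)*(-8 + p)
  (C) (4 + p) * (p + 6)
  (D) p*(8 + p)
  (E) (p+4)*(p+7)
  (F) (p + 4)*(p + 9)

We need to factor p * 12 + p^2 + 32.
The factored form is (p+8)*(4+p).
A) (p+8)*(4+p)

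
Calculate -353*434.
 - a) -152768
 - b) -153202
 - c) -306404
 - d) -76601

-353 * 434 = -153202
b) -153202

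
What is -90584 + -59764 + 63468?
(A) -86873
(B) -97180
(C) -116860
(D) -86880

First: -90584 + -59764 = -150348
Then: -150348 + 63468 = -86880
D) -86880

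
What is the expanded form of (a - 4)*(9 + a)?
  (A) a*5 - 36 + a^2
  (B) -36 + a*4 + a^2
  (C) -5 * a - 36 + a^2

Expanding (a - 4)*(9 + a):
= a*5 - 36 + a^2
A) a*5 - 36 + a^2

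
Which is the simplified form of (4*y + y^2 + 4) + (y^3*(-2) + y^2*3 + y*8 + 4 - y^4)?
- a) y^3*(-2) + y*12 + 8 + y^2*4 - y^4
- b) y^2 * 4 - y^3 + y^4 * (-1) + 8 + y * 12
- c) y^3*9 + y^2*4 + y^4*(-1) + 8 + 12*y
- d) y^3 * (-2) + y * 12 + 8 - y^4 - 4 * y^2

Adding the polynomials and combining like terms:
(4*y + y^2 + 4) + (y^3*(-2) + y^2*3 + y*8 + 4 - y^4)
= y^3*(-2) + y*12 + 8 + y^2*4 - y^4
a) y^3*(-2) + y*12 + 8 + y^2*4 - y^4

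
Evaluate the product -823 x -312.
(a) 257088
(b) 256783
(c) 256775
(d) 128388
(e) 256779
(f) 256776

-823 * -312 = 256776
f) 256776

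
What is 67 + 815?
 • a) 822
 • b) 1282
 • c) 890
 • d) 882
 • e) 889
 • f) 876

67 + 815 = 882
d) 882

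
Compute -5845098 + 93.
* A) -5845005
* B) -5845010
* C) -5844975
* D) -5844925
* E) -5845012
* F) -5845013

-5845098 + 93 = -5845005
A) -5845005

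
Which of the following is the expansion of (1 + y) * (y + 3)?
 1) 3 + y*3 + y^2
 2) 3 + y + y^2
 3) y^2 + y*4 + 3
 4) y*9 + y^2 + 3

Expanding (1 + y) * (y + 3):
= y^2 + y*4 + 3
3) y^2 + y*4 + 3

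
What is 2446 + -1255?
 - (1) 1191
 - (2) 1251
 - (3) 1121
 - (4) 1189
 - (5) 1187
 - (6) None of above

2446 + -1255 = 1191
1) 1191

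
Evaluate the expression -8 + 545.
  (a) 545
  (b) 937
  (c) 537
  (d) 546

-8 + 545 = 537
c) 537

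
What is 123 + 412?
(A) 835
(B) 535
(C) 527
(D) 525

123 + 412 = 535
B) 535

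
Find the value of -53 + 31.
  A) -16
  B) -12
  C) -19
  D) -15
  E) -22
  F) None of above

-53 + 31 = -22
E) -22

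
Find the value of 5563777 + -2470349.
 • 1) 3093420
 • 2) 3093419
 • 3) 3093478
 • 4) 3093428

5563777 + -2470349 = 3093428
4) 3093428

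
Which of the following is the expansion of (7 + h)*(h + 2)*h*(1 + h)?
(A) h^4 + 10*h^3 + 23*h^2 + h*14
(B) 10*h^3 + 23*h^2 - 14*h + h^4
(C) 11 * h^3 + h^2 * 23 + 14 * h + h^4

Expanding (7 + h)*(h + 2)*h*(1 + h):
= h^4 + 10*h^3 + 23*h^2 + h*14
A) h^4 + 10*h^3 + 23*h^2 + h*14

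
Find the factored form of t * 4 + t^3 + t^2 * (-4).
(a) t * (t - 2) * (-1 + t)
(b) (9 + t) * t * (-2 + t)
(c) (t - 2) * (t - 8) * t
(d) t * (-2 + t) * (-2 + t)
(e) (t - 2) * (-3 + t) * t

We need to factor t * 4 + t^3 + t^2 * (-4).
The factored form is t * (-2 + t) * (-2 + t).
d) t * (-2 + t) * (-2 + t)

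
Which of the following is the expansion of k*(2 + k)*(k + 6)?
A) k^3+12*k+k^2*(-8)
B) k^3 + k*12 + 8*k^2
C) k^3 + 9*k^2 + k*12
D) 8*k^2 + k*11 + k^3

Expanding k*(2 + k)*(k + 6):
= k^3 + k*12 + 8*k^2
B) k^3 + k*12 + 8*k^2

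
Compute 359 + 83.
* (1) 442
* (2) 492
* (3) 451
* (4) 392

359 + 83 = 442
1) 442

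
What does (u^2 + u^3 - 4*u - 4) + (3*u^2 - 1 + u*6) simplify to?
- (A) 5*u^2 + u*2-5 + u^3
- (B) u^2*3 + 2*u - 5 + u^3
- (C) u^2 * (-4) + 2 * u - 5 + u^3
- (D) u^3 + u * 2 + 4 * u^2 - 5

Adding the polynomials and combining like terms:
(u^2 + u^3 - 4*u - 4) + (3*u^2 - 1 + u*6)
= u^3 + u * 2 + 4 * u^2 - 5
D) u^3 + u * 2 + 4 * u^2 - 5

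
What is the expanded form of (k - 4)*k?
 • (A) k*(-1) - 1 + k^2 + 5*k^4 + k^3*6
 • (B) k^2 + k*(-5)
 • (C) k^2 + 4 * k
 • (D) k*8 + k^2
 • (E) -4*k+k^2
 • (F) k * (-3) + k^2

Expanding (k - 4)*k:
= -4*k+k^2
E) -4*k+k^2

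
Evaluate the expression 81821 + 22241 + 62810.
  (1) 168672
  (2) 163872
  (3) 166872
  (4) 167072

First: 81821 + 22241 = 104062
Then: 104062 + 62810 = 166872
3) 166872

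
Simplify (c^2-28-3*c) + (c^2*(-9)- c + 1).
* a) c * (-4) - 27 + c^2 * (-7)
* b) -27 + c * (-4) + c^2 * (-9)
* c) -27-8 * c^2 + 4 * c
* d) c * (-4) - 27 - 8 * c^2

Adding the polynomials and combining like terms:
(c^2 - 28 - 3*c) + (c^2*(-9) - c + 1)
= c * (-4) - 27 - 8 * c^2
d) c * (-4) - 27 - 8 * c^2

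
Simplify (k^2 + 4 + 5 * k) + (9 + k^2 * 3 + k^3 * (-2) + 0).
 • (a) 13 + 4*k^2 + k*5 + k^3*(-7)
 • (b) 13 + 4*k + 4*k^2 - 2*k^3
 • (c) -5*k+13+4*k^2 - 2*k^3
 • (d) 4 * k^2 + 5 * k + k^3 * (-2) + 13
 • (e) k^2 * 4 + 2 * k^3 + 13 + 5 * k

Adding the polynomials and combining like terms:
(k^2 + 4 + 5*k) + (9 + k^2*3 + k^3*(-2) + 0)
= 4 * k^2 + 5 * k + k^3 * (-2) + 13
d) 4 * k^2 + 5 * k + k^3 * (-2) + 13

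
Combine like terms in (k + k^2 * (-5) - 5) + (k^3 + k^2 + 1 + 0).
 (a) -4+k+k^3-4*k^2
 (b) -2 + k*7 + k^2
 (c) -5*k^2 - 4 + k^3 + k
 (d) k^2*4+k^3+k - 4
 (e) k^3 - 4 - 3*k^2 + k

Adding the polynomials and combining like terms:
(k + k^2*(-5) - 5) + (k^3 + k^2 + 1 + 0)
= -4+k+k^3-4*k^2
a) -4+k+k^3-4*k^2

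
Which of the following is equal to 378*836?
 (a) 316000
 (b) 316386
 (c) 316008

378 * 836 = 316008
c) 316008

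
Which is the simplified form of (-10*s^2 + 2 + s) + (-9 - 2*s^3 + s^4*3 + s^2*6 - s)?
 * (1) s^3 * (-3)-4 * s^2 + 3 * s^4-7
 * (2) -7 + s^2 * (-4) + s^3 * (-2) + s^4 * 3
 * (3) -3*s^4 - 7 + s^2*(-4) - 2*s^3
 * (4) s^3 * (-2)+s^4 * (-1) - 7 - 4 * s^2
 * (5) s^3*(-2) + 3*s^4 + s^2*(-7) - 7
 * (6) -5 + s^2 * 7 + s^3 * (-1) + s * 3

Adding the polynomials and combining like terms:
(-10*s^2 + 2 + s) + (-9 - 2*s^3 + s^4*3 + s^2*6 - s)
= -7 + s^2 * (-4) + s^3 * (-2) + s^4 * 3
2) -7 + s^2 * (-4) + s^3 * (-2) + s^4 * 3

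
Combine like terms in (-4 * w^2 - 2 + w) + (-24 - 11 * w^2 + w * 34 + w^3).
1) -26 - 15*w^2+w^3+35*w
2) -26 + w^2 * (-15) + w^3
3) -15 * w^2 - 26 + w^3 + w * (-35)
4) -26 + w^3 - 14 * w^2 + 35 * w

Adding the polynomials and combining like terms:
(-4*w^2 - 2 + w) + (-24 - 11*w^2 + w*34 + w^3)
= -26 - 15*w^2+w^3+35*w
1) -26 - 15*w^2+w^3+35*w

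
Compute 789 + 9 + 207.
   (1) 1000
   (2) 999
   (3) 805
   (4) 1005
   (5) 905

First: 789 + 9 = 798
Then: 798 + 207 = 1005
4) 1005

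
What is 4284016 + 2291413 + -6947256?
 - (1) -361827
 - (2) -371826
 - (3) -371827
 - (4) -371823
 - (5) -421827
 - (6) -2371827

First: 4284016 + 2291413 = 6575429
Then: 6575429 + -6947256 = -371827
3) -371827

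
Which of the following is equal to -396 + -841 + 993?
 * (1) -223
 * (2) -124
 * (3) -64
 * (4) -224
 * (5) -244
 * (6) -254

First: -396 + -841 = -1237
Then: -1237 + 993 = -244
5) -244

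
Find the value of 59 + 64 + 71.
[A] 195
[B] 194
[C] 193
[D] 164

First: 59 + 64 = 123
Then: 123 + 71 = 194
B) 194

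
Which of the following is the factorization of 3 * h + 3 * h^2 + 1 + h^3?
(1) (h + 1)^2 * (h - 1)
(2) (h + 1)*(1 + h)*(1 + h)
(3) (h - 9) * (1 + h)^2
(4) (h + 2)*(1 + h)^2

We need to factor 3 * h + 3 * h^2 + 1 + h^3.
The factored form is (h + 1)*(1 + h)*(1 + h).
2) (h + 1)*(1 + h)*(1 + h)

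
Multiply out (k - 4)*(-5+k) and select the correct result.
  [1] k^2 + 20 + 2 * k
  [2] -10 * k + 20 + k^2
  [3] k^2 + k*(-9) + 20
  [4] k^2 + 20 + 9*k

Expanding (k - 4)*(-5+k):
= k^2 + k*(-9) + 20
3) k^2 + k*(-9) + 20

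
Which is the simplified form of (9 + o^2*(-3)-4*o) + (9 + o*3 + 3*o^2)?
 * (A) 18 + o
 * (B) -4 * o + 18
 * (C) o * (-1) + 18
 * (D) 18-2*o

Adding the polynomials and combining like terms:
(9 + o^2*(-3) - 4*o) + (9 + o*3 + 3*o^2)
= o * (-1) + 18
C) o * (-1) + 18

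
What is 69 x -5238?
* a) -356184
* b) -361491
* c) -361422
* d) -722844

69 * -5238 = -361422
c) -361422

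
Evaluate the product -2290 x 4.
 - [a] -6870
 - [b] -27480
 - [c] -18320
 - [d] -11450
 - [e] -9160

-2290 * 4 = -9160
e) -9160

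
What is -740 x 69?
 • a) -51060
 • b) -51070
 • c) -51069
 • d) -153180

-740 * 69 = -51060
a) -51060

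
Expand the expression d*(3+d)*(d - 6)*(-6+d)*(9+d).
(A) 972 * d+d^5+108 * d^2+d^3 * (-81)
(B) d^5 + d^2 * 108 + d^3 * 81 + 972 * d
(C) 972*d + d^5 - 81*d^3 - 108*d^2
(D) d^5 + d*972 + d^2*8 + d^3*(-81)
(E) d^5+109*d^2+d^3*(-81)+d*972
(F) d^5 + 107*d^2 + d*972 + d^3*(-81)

Expanding d*(3+d)*(d - 6)*(-6+d)*(9+d):
= 972 * d+d^5+108 * d^2+d^3 * (-81)
A) 972 * d+d^5+108 * d^2+d^3 * (-81)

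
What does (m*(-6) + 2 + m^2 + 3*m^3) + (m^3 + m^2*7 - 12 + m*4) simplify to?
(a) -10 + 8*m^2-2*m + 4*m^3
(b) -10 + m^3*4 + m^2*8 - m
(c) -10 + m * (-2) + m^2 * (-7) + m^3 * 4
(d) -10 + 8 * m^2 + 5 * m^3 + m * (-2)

Adding the polynomials and combining like terms:
(m*(-6) + 2 + m^2 + 3*m^3) + (m^3 + m^2*7 - 12 + m*4)
= -10 + 8*m^2-2*m + 4*m^3
a) -10 + 8*m^2-2*m + 4*m^3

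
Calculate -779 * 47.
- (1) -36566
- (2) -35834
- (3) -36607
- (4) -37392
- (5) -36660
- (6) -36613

-779 * 47 = -36613
6) -36613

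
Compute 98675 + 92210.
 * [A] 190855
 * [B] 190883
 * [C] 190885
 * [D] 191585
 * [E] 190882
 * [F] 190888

98675 + 92210 = 190885
C) 190885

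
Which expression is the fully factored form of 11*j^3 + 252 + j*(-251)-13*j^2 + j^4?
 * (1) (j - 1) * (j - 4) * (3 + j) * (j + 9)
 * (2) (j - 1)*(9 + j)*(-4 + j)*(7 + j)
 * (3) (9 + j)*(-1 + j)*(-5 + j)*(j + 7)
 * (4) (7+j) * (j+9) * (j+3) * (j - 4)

We need to factor 11*j^3 + 252 + j*(-251)-13*j^2 + j^4.
The factored form is (j - 1)*(9 + j)*(-4 + j)*(7 + j).
2) (j - 1)*(9 + j)*(-4 + j)*(7 + j)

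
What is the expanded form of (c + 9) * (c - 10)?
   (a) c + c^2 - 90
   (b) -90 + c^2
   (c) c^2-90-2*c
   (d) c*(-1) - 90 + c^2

Expanding (c + 9) * (c - 10):
= c*(-1) - 90 + c^2
d) c*(-1) - 90 + c^2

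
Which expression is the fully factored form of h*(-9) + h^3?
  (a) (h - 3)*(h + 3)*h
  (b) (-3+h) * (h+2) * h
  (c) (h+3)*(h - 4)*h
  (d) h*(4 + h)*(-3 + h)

We need to factor h*(-9) + h^3.
The factored form is (h - 3)*(h + 3)*h.
a) (h - 3)*(h + 3)*h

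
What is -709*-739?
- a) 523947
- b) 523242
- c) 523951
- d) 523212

-709 * -739 = 523951
c) 523951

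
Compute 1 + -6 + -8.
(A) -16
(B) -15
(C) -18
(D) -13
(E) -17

First: 1 + -6 = -5
Then: -5 + -8 = -13
D) -13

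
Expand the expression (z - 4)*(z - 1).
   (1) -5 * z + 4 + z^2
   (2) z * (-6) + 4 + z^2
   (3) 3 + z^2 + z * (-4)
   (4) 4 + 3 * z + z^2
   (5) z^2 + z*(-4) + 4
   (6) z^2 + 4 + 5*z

Expanding (z - 4)*(z - 1):
= -5 * z + 4 + z^2
1) -5 * z + 4 + z^2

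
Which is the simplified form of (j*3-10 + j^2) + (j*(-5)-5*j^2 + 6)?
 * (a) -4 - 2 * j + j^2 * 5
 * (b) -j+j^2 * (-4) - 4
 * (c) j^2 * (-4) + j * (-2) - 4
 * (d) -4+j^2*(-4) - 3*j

Adding the polynomials and combining like terms:
(j*3 - 10 + j^2) + (j*(-5) - 5*j^2 + 6)
= j^2 * (-4) + j * (-2) - 4
c) j^2 * (-4) + j * (-2) - 4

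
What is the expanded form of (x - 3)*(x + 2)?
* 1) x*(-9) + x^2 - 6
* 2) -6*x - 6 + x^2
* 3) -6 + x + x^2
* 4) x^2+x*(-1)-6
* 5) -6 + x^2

Expanding (x - 3)*(x + 2):
= x^2+x*(-1)-6
4) x^2+x*(-1)-6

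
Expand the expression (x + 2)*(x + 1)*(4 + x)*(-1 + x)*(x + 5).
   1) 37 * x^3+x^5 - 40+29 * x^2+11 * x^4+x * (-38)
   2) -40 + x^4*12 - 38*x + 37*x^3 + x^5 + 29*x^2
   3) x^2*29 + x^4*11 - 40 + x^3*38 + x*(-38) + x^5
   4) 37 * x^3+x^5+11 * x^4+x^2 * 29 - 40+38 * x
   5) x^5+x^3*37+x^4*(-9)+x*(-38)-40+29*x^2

Expanding (x + 2)*(x + 1)*(4 + x)*(-1 + x)*(x + 5):
= 37 * x^3+x^5 - 40+29 * x^2+11 * x^4+x * (-38)
1) 37 * x^3+x^5 - 40+29 * x^2+11 * x^4+x * (-38)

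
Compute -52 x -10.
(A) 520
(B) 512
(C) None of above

-52 * -10 = 520
A) 520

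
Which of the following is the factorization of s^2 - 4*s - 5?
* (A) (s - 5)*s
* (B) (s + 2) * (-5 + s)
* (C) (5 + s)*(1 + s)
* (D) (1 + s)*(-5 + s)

We need to factor s^2 - 4*s - 5.
The factored form is (1 + s)*(-5 + s).
D) (1 + s)*(-5 + s)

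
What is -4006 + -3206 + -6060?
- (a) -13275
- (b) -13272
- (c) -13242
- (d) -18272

First: -4006 + -3206 = -7212
Then: -7212 + -6060 = -13272
b) -13272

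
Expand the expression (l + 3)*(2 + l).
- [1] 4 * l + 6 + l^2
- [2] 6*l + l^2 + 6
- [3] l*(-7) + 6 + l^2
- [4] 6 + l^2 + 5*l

Expanding (l + 3)*(2 + l):
= 6 + l^2 + 5*l
4) 6 + l^2 + 5*l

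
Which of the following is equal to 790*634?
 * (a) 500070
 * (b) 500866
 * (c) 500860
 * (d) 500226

790 * 634 = 500860
c) 500860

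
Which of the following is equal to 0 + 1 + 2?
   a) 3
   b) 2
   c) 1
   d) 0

First: 0 + 1 = 1
Then: 1 + 2 = 3
a) 3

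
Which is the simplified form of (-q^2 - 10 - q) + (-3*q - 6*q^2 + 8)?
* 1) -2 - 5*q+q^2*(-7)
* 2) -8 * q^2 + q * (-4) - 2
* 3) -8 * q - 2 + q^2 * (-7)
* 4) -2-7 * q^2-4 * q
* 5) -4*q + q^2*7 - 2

Adding the polynomials and combining like terms:
(-q^2 - 10 - q) + (-3*q - 6*q^2 + 8)
= -2-7 * q^2-4 * q
4) -2-7 * q^2-4 * q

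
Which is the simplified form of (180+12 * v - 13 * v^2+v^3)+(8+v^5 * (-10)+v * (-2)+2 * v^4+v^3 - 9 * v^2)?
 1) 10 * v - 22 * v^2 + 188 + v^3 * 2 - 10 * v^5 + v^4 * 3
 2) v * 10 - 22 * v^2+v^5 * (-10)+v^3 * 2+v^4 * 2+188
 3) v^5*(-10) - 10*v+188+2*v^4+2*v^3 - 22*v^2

Adding the polynomials and combining like terms:
(180 + 12*v - 13*v^2 + v^3) + (8 + v^5*(-10) + v*(-2) + 2*v^4 + v^3 - 9*v^2)
= v * 10 - 22 * v^2+v^5 * (-10)+v^3 * 2+v^4 * 2+188
2) v * 10 - 22 * v^2+v^5 * (-10)+v^3 * 2+v^4 * 2+188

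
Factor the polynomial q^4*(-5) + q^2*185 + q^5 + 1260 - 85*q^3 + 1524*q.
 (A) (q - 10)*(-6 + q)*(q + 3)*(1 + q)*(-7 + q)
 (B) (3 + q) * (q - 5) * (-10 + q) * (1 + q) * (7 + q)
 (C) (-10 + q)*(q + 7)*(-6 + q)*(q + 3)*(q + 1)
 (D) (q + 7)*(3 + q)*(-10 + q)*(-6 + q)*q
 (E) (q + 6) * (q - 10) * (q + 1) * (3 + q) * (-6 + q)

We need to factor q^4*(-5) + q^2*185 + q^5 + 1260 - 85*q^3 + 1524*q.
The factored form is (-10 + q)*(q + 7)*(-6 + q)*(q + 3)*(q + 1).
C) (-10 + q)*(q + 7)*(-6 + q)*(q + 3)*(q + 1)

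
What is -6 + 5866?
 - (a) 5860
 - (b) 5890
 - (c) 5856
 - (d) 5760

-6 + 5866 = 5860
a) 5860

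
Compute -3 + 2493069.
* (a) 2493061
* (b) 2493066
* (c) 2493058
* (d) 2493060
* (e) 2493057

-3 + 2493069 = 2493066
b) 2493066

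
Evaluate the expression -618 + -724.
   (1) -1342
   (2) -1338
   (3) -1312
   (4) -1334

-618 + -724 = -1342
1) -1342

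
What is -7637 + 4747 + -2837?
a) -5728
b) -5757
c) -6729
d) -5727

First: -7637 + 4747 = -2890
Then: -2890 + -2837 = -5727
d) -5727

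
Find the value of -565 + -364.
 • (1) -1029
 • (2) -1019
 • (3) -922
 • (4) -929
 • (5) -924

-565 + -364 = -929
4) -929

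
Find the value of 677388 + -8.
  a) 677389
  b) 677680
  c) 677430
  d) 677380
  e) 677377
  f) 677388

677388 + -8 = 677380
d) 677380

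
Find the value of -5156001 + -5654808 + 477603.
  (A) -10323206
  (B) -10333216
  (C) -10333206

First: -5156001 + -5654808 = -10810809
Then: -10810809 + 477603 = -10333206
C) -10333206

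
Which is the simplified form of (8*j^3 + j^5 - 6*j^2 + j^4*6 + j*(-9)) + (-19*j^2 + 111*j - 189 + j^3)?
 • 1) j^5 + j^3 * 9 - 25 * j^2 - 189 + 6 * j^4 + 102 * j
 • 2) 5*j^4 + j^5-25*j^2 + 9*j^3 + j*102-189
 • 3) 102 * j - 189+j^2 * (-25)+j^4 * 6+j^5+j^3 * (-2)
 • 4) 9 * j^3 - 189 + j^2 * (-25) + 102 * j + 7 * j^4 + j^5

Adding the polynomials and combining like terms:
(8*j^3 + j^5 - 6*j^2 + j^4*6 + j*(-9)) + (-19*j^2 + 111*j - 189 + j^3)
= j^5 + j^3 * 9 - 25 * j^2 - 189 + 6 * j^4 + 102 * j
1) j^5 + j^3 * 9 - 25 * j^2 - 189 + 6 * j^4 + 102 * j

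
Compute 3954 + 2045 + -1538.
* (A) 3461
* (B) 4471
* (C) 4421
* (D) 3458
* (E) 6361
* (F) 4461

First: 3954 + 2045 = 5999
Then: 5999 + -1538 = 4461
F) 4461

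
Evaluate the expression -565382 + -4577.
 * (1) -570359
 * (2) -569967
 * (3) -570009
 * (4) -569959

-565382 + -4577 = -569959
4) -569959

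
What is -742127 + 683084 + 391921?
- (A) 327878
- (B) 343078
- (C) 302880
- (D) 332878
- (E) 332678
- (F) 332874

First: -742127 + 683084 = -59043
Then: -59043 + 391921 = 332878
D) 332878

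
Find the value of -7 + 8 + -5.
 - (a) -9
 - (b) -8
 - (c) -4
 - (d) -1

First: -7 + 8 = 1
Then: 1 + -5 = -4
c) -4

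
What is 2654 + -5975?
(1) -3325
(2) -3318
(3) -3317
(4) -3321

2654 + -5975 = -3321
4) -3321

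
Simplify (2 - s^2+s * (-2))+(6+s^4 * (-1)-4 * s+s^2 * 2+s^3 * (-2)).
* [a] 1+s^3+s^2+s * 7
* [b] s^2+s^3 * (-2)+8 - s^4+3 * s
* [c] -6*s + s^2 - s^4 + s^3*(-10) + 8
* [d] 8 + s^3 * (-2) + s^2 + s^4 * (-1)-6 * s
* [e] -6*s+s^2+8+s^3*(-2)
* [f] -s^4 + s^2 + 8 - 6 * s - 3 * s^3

Adding the polynomials and combining like terms:
(2 - s^2 + s*(-2)) + (6 + s^4*(-1) - 4*s + s^2*2 + s^3*(-2))
= 8 + s^3 * (-2) + s^2 + s^4 * (-1)-6 * s
d) 8 + s^3 * (-2) + s^2 + s^4 * (-1)-6 * s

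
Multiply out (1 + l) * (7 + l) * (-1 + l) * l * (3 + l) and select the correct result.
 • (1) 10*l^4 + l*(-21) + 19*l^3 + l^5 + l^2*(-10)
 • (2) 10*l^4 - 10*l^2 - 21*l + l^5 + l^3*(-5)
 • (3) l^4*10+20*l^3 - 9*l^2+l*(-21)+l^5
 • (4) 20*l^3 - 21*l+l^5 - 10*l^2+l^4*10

Expanding (1 + l) * (7 + l) * (-1 + l) * l * (3 + l):
= 20*l^3 - 21*l+l^5 - 10*l^2+l^4*10
4) 20*l^3 - 21*l+l^5 - 10*l^2+l^4*10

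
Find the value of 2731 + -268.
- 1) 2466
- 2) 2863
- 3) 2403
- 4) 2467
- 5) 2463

2731 + -268 = 2463
5) 2463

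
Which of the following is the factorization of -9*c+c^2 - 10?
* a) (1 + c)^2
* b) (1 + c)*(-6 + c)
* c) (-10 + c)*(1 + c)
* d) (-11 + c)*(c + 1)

We need to factor -9*c+c^2 - 10.
The factored form is (-10 + c)*(1 + c).
c) (-10 + c)*(1 + c)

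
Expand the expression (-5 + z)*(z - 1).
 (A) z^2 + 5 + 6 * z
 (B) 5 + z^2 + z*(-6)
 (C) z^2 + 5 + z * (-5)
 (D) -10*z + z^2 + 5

Expanding (-5 + z)*(z - 1):
= 5 + z^2 + z*(-6)
B) 5 + z^2 + z*(-6)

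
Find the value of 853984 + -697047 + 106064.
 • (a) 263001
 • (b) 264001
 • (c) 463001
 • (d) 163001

First: 853984 + -697047 = 156937
Then: 156937 + 106064 = 263001
a) 263001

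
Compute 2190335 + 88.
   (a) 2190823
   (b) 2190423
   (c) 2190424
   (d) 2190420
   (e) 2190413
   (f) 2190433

2190335 + 88 = 2190423
b) 2190423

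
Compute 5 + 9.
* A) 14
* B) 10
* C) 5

5 + 9 = 14
A) 14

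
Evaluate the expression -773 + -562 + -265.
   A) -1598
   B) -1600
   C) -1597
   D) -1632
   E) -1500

First: -773 + -562 = -1335
Then: -1335 + -265 = -1600
B) -1600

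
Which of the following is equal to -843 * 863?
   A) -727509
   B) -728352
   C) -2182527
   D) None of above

-843 * 863 = -727509
A) -727509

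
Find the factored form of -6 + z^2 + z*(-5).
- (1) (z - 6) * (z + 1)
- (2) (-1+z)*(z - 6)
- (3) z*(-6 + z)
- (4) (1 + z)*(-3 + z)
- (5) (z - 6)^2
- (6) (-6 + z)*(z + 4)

We need to factor -6 + z^2 + z*(-5).
The factored form is (z - 6) * (z + 1).
1) (z - 6) * (z + 1)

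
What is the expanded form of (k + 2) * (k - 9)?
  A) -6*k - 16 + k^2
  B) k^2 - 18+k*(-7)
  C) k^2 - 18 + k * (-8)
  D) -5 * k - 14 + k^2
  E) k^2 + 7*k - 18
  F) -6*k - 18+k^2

Expanding (k + 2) * (k - 9):
= k^2 - 18+k*(-7)
B) k^2 - 18+k*(-7)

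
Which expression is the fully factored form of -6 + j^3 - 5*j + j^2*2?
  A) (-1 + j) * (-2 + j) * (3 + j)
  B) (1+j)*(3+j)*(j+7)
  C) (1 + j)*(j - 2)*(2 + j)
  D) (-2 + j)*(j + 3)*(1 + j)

We need to factor -6 + j^3 - 5*j + j^2*2.
The factored form is (-2 + j)*(j + 3)*(1 + j).
D) (-2 + j)*(j + 3)*(1 + j)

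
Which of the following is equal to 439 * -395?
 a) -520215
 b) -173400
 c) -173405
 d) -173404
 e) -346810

439 * -395 = -173405
c) -173405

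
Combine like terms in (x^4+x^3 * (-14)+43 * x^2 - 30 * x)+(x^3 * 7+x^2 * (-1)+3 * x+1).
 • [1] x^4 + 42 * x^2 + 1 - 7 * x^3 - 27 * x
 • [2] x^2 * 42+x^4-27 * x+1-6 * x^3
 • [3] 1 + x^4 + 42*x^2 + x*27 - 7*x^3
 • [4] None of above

Adding the polynomials and combining like terms:
(x^4 + x^3*(-14) + 43*x^2 - 30*x) + (x^3*7 + x^2*(-1) + 3*x + 1)
= x^4 + 42 * x^2 + 1 - 7 * x^3 - 27 * x
1) x^4 + 42 * x^2 + 1 - 7 * x^3 - 27 * x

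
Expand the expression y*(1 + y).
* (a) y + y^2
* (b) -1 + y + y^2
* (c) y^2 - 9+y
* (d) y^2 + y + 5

Expanding y*(1 + y):
= y + y^2
a) y + y^2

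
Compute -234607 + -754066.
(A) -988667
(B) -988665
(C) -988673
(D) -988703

-234607 + -754066 = -988673
C) -988673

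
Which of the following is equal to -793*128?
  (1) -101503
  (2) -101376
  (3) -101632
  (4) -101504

-793 * 128 = -101504
4) -101504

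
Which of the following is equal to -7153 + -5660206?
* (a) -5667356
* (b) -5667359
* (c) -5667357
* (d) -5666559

-7153 + -5660206 = -5667359
b) -5667359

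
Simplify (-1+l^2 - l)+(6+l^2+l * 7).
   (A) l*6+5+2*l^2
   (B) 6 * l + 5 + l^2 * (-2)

Adding the polynomials and combining like terms:
(-1 + l^2 - l) + (6 + l^2 + l*7)
= l*6+5+2*l^2
A) l*6+5+2*l^2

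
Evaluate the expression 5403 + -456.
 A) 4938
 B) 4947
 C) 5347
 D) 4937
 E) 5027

5403 + -456 = 4947
B) 4947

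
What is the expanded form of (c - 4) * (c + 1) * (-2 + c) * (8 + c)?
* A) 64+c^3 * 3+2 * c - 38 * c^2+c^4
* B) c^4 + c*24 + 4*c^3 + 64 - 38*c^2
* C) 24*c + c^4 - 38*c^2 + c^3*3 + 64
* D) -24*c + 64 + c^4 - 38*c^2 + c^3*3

Expanding (c - 4) * (c + 1) * (-2 + c) * (8 + c):
= 24*c + c^4 - 38*c^2 + c^3*3 + 64
C) 24*c + c^4 - 38*c^2 + c^3*3 + 64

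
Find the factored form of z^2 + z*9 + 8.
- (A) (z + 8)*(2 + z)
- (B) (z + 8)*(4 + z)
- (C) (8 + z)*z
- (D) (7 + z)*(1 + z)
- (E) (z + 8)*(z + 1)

We need to factor z^2 + z*9 + 8.
The factored form is (z + 8)*(z + 1).
E) (z + 8)*(z + 1)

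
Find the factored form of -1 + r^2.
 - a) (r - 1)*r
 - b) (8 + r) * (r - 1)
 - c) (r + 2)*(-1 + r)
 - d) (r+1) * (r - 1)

We need to factor -1 + r^2.
The factored form is (r+1) * (r - 1).
d) (r+1) * (r - 1)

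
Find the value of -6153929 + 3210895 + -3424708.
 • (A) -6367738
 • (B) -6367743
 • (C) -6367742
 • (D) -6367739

First: -6153929 + 3210895 = -2943034
Then: -2943034 + -3424708 = -6367742
C) -6367742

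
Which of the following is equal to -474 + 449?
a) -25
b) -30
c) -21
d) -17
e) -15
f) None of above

-474 + 449 = -25
a) -25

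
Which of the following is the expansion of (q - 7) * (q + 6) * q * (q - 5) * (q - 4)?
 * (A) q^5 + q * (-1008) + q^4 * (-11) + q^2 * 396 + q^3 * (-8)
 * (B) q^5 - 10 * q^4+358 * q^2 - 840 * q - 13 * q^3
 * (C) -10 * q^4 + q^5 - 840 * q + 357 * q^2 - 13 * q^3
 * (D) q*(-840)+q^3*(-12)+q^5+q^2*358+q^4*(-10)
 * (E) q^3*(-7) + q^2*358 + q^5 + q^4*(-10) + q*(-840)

Expanding (q - 7) * (q + 6) * q * (q - 5) * (q - 4):
= q^5 - 10 * q^4+358 * q^2 - 840 * q - 13 * q^3
B) q^5 - 10 * q^4+358 * q^2 - 840 * q - 13 * q^3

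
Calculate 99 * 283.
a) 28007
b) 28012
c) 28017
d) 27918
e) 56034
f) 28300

99 * 283 = 28017
c) 28017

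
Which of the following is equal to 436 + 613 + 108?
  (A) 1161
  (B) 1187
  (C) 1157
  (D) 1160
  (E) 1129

First: 436 + 613 = 1049
Then: 1049 + 108 = 1157
C) 1157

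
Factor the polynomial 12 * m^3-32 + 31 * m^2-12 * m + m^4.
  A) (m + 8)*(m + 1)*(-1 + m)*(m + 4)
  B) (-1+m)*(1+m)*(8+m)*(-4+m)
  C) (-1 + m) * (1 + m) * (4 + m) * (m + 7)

We need to factor 12 * m^3-32 + 31 * m^2-12 * m + m^4.
The factored form is (m + 8)*(m + 1)*(-1 + m)*(m + 4).
A) (m + 8)*(m + 1)*(-1 + m)*(m + 4)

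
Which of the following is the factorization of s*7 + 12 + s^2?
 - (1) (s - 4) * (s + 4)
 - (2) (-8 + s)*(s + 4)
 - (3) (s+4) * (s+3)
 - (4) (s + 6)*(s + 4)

We need to factor s*7 + 12 + s^2.
The factored form is (s+4) * (s+3).
3) (s+4) * (s+3)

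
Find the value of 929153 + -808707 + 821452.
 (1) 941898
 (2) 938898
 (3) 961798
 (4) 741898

First: 929153 + -808707 = 120446
Then: 120446 + 821452 = 941898
1) 941898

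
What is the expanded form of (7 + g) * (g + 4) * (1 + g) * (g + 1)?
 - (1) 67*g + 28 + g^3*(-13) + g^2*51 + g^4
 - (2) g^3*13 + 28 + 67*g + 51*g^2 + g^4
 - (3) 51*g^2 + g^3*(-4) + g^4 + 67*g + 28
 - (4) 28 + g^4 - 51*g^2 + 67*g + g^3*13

Expanding (7 + g) * (g + 4) * (1 + g) * (g + 1):
= g^3*13 + 28 + 67*g + 51*g^2 + g^4
2) g^3*13 + 28 + 67*g + 51*g^2 + g^4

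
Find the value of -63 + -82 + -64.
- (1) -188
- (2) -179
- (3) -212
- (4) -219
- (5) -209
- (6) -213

First: -63 + -82 = -145
Then: -145 + -64 = -209
5) -209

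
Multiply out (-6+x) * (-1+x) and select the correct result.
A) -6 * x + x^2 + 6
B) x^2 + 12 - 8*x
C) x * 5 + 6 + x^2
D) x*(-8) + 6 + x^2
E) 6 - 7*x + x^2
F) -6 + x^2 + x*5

Expanding (-6+x) * (-1+x):
= 6 - 7*x + x^2
E) 6 - 7*x + x^2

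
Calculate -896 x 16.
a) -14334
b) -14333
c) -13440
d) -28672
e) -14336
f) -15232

-896 * 16 = -14336
e) -14336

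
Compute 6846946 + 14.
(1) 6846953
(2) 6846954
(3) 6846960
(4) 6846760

6846946 + 14 = 6846960
3) 6846960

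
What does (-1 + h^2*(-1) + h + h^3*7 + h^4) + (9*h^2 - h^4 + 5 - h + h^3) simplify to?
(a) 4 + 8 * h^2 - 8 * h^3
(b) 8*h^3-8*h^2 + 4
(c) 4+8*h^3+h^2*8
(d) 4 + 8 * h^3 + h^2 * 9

Adding the polynomials and combining like terms:
(-1 + h^2*(-1) + h + h^3*7 + h^4) + (9*h^2 - h^4 + 5 - h + h^3)
= 4+8*h^3+h^2*8
c) 4+8*h^3+h^2*8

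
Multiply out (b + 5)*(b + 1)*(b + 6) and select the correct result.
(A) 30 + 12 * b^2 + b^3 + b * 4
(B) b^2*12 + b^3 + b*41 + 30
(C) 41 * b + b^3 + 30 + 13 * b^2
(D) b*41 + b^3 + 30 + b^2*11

Expanding (b + 5)*(b + 1)*(b + 6):
= b^2*12 + b^3 + b*41 + 30
B) b^2*12 + b^3 + b*41 + 30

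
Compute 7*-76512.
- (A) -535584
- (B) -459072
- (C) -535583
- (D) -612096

7 * -76512 = -535584
A) -535584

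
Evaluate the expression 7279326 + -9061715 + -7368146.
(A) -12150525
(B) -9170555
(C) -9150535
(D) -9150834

First: 7279326 + -9061715 = -1782389
Then: -1782389 + -7368146 = -9150535
C) -9150535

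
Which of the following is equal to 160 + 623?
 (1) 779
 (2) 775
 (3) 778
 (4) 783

160 + 623 = 783
4) 783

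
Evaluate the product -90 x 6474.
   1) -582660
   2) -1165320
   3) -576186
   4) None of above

-90 * 6474 = -582660
1) -582660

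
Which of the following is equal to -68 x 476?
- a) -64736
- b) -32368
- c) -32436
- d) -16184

-68 * 476 = -32368
b) -32368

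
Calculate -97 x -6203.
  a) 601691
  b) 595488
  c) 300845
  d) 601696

-97 * -6203 = 601691
a) 601691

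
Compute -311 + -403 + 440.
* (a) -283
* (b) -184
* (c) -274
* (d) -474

First: -311 + -403 = -714
Then: -714 + 440 = -274
c) -274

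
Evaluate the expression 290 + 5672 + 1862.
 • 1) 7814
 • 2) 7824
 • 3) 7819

First: 290 + 5672 = 5962
Then: 5962 + 1862 = 7824
2) 7824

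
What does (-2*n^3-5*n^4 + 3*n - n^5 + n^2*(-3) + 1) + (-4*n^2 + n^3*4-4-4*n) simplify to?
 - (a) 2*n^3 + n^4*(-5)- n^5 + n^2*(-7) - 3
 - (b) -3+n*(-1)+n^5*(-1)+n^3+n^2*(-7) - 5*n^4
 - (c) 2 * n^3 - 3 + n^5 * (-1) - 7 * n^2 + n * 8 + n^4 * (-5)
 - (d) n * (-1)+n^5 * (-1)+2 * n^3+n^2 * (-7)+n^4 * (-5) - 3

Adding the polynomials and combining like terms:
(-2*n^3 - 5*n^4 + 3*n - n^5 + n^2*(-3) + 1) + (-4*n^2 + n^3*4 - 4 - 4*n)
= n * (-1)+n^5 * (-1)+2 * n^3+n^2 * (-7)+n^4 * (-5) - 3
d) n * (-1)+n^5 * (-1)+2 * n^3+n^2 * (-7)+n^4 * (-5) - 3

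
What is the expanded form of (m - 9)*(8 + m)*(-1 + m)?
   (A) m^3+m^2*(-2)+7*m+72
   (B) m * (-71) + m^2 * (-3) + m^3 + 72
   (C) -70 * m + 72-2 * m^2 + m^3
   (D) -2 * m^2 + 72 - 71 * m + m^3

Expanding (m - 9)*(8 + m)*(-1 + m):
= -2 * m^2 + 72 - 71 * m + m^3
D) -2 * m^2 + 72 - 71 * m + m^3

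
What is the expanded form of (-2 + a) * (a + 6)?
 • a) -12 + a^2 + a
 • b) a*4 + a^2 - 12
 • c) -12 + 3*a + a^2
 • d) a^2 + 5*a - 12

Expanding (-2 + a) * (a + 6):
= a*4 + a^2 - 12
b) a*4 + a^2 - 12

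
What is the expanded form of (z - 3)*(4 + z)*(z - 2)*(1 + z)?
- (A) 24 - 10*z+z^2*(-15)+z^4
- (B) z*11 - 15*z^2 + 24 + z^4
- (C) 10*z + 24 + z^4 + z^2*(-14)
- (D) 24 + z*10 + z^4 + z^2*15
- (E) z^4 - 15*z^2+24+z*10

Expanding (z - 3)*(4 + z)*(z - 2)*(1 + z):
= z^4 - 15*z^2+24+z*10
E) z^4 - 15*z^2+24+z*10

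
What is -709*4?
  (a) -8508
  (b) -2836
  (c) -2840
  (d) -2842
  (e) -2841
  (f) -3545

-709 * 4 = -2836
b) -2836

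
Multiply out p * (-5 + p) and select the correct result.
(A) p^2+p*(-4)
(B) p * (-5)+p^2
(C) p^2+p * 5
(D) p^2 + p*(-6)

Expanding p * (-5 + p):
= p * (-5)+p^2
B) p * (-5)+p^2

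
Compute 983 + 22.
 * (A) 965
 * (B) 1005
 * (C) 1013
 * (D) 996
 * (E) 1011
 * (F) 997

983 + 22 = 1005
B) 1005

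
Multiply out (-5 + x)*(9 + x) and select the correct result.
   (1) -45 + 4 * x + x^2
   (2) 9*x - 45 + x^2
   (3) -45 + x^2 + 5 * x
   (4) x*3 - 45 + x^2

Expanding (-5 + x)*(9 + x):
= -45 + 4 * x + x^2
1) -45 + 4 * x + x^2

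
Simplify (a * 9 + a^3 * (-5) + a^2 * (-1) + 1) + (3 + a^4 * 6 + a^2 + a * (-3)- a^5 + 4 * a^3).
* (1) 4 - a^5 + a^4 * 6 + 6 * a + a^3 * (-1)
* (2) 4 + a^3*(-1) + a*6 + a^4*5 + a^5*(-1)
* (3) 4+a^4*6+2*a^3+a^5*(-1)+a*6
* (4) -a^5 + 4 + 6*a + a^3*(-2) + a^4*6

Adding the polynomials and combining like terms:
(a*9 + a^3*(-5) + a^2*(-1) + 1) + (3 + a^4*6 + a^2 + a*(-3) - a^5 + 4*a^3)
= 4 - a^5 + a^4 * 6 + 6 * a + a^3 * (-1)
1) 4 - a^5 + a^4 * 6 + 6 * a + a^3 * (-1)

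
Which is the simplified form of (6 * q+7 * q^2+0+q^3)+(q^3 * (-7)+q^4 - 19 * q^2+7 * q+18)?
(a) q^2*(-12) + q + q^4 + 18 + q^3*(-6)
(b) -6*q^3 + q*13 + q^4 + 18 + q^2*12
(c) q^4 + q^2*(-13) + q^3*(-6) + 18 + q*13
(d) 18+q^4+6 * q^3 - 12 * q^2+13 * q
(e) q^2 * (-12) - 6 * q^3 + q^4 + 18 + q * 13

Adding the polynomials and combining like terms:
(6*q + 7*q^2 + 0 + q^3) + (q^3*(-7) + q^4 - 19*q^2 + 7*q + 18)
= q^2 * (-12) - 6 * q^3 + q^4 + 18 + q * 13
e) q^2 * (-12) - 6 * q^3 + q^4 + 18 + q * 13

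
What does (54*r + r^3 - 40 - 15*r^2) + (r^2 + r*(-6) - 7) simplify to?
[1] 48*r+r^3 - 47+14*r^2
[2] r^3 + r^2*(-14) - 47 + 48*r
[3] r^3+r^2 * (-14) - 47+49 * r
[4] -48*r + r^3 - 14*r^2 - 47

Adding the polynomials and combining like terms:
(54*r + r^3 - 40 - 15*r^2) + (r^2 + r*(-6) - 7)
= r^3 + r^2*(-14) - 47 + 48*r
2) r^3 + r^2*(-14) - 47 + 48*r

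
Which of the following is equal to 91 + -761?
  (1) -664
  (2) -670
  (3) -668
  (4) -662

91 + -761 = -670
2) -670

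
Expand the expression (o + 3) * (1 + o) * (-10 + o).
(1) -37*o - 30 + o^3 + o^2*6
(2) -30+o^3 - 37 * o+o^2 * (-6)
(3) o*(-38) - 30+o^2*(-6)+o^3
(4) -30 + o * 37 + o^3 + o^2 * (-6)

Expanding (o + 3) * (1 + o) * (-10 + o):
= -30+o^3 - 37 * o+o^2 * (-6)
2) -30+o^3 - 37 * o+o^2 * (-6)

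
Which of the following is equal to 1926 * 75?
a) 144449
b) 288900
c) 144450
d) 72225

1926 * 75 = 144450
c) 144450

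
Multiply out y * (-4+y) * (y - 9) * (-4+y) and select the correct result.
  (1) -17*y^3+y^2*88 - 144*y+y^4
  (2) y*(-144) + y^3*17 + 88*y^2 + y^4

Expanding y * (-4+y) * (y - 9) * (-4+y):
= -17*y^3+y^2*88 - 144*y+y^4
1) -17*y^3+y^2*88 - 144*y+y^4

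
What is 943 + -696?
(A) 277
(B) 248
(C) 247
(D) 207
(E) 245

943 + -696 = 247
C) 247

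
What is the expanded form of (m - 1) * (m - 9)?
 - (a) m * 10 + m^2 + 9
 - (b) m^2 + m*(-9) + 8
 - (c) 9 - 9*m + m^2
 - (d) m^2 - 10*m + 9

Expanding (m - 1) * (m - 9):
= m^2 - 10*m + 9
d) m^2 - 10*m + 9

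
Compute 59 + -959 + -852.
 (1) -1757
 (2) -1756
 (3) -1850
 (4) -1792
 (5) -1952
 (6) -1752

First: 59 + -959 = -900
Then: -900 + -852 = -1752
6) -1752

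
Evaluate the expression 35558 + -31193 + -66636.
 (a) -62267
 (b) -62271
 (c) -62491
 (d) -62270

First: 35558 + -31193 = 4365
Then: 4365 + -66636 = -62271
b) -62271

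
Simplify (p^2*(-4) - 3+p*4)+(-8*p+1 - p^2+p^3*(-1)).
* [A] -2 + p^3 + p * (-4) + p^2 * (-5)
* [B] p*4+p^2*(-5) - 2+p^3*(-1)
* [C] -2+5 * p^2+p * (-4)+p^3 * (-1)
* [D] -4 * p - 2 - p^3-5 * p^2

Adding the polynomials and combining like terms:
(p^2*(-4) - 3 + p*4) + (-8*p + 1 - p^2 + p^3*(-1))
= -4 * p - 2 - p^3-5 * p^2
D) -4 * p - 2 - p^3-5 * p^2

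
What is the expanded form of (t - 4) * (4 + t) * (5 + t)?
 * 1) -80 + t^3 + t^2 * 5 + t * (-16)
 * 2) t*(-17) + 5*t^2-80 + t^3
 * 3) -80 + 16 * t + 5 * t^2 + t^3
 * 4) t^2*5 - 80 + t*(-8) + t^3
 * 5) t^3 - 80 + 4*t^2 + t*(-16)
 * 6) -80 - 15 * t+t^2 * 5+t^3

Expanding (t - 4) * (4 + t) * (5 + t):
= -80 + t^3 + t^2 * 5 + t * (-16)
1) -80 + t^3 + t^2 * 5 + t * (-16)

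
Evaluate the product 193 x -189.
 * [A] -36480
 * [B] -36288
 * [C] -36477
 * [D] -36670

193 * -189 = -36477
C) -36477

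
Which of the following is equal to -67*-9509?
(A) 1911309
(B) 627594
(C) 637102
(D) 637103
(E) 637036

-67 * -9509 = 637103
D) 637103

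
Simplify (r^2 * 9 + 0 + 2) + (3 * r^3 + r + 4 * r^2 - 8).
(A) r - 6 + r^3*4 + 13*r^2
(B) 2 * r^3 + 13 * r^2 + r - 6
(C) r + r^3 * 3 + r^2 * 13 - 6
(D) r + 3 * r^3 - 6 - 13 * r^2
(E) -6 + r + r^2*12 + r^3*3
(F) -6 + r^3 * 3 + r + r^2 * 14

Adding the polynomials and combining like terms:
(r^2*9 + 0 + 2) + (3*r^3 + r + 4*r^2 - 8)
= r + r^3 * 3 + r^2 * 13 - 6
C) r + r^3 * 3 + r^2 * 13 - 6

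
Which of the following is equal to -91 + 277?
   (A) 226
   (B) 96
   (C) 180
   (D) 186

-91 + 277 = 186
D) 186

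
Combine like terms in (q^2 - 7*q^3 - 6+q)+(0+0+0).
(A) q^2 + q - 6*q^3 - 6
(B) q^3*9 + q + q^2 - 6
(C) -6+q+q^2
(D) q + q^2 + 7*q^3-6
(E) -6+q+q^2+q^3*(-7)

Adding the polynomials and combining like terms:
(q^2 - 7*q^3 - 6 + q) + (0 + 0 + 0)
= -6+q+q^2+q^3*(-7)
E) -6+q+q^2+q^3*(-7)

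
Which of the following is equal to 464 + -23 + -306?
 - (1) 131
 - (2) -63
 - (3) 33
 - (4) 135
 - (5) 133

First: 464 + -23 = 441
Then: 441 + -306 = 135
4) 135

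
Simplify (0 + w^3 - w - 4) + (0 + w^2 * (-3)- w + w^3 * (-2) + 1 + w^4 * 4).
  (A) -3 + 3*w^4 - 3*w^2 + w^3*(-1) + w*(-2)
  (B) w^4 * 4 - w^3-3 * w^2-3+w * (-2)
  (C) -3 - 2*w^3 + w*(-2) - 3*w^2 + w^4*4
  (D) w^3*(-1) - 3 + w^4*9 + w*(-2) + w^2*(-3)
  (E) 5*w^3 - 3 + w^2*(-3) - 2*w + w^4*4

Adding the polynomials and combining like terms:
(0 + w^3 - w - 4) + (0 + w^2*(-3) - w + w^3*(-2) + 1 + w^4*4)
= w^4 * 4 - w^3-3 * w^2-3+w * (-2)
B) w^4 * 4 - w^3-3 * w^2-3+w * (-2)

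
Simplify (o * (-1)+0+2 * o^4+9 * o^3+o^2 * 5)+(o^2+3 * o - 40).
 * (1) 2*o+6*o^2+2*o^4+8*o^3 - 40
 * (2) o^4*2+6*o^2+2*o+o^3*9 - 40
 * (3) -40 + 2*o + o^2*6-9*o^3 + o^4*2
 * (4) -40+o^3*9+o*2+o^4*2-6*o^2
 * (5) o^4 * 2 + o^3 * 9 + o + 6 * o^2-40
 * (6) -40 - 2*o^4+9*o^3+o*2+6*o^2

Adding the polynomials and combining like terms:
(o*(-1) + 0 + 2*o^4 + 9*o^3 + o^2*5) + (o^2 + 3*o - 40)
= o^4*2+6*o^2+2*o+o^3*9 - 40
2) o^4*2+6*o^2+2*o+o^3*9 - 40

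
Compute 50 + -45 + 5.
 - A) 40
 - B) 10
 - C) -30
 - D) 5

First: 50 + -45 = 5
Then: 5 + 5 = 10
B) 10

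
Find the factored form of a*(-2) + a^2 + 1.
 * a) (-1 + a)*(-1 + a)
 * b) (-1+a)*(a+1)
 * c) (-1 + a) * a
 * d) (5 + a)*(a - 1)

We need to factor a*(-2) + a^2 + 1.
The factored form is (-1 + a)*(-1 + a).
a) (-1 + a)*(-1 + a)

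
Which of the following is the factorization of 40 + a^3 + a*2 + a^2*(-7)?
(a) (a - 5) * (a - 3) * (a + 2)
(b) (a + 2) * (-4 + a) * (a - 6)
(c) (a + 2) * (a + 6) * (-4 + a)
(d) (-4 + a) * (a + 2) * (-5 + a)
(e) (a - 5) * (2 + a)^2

We need to factor 40 + a^3 + a*2 + a^2*(-7).
The factored form is (-4 + a) * (a + 2) * (-5 + a).
d) (-4 + a) * (a + 2) * (-5 + a)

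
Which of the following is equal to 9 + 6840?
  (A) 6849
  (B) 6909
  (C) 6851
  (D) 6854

9 + 6840 = 6849
A) 6849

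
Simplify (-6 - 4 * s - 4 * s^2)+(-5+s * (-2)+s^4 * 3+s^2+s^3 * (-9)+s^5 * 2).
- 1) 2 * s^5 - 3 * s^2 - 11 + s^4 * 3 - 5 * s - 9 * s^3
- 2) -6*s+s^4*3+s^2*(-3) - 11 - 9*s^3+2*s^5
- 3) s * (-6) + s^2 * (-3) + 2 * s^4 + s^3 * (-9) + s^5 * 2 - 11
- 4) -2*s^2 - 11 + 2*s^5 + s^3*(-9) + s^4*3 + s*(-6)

Adding the polynomials and combining like terms:
(-6 - 4*s - 4*s^2) + (-5 + s*(-2) + s^4*3 + s^2 + s^3*(-9) + s^5*2)
= -6*s+s^4*3+s^2*(-3) - 11 - 9*s^3+2*s^5
2) -6*s+s^4*3+s^2*(-3) - 11 - 9*s^3+2*s^5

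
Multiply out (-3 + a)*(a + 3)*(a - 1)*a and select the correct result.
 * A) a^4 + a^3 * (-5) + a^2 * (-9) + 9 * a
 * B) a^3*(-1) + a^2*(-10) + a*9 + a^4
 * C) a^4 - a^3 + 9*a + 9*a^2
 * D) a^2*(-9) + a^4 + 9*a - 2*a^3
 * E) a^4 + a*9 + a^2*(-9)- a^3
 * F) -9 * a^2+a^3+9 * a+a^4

Expanding (-3 + a)*(a + 3)*(a - 1)*a:
= a^4 + a*9 + a^2*(-9)- a^3
E) a^4 + a*9 + a^2*(-9)- a^3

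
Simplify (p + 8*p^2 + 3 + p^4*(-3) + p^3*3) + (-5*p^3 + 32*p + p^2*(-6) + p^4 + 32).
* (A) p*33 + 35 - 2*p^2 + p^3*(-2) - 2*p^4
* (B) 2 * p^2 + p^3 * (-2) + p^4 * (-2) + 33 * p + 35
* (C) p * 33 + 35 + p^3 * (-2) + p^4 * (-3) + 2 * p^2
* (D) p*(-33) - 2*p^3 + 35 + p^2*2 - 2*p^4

Adding the polynomials and combining like terms:
(p + 8*p^2 + 3 + p^4*(-3) + p^3*3) + (-5*p^3 + 32*p + p^2*(-6) + p^4 + 32)
= 2 * p^2 + p^3 * (-2) + p^4 * (-2) + 33 * p + 35
B) 2 * p^2 + p^3 * (-2) + p^4 * (-2) + 33 * p + 35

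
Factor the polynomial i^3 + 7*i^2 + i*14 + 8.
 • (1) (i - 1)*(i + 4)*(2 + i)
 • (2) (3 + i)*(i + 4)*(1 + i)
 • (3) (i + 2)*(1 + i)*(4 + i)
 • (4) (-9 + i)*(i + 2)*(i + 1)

We need to factor i^3 + 7*i^2 + i*14 + 8.
The factored form is (i + 2)*(1 + i)*(4 + i).
3) (i + 2)*(1 + i)*(4 + i)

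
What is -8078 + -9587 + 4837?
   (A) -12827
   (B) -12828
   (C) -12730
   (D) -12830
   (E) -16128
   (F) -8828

First: -8078 + -9587 = -17665
Then: -17665 + 4837 = -12828
B) -12828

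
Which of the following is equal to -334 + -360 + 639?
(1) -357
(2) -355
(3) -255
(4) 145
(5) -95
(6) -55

First: -334 + -360 = -694
Then: -694 + 639 = -55
6) -55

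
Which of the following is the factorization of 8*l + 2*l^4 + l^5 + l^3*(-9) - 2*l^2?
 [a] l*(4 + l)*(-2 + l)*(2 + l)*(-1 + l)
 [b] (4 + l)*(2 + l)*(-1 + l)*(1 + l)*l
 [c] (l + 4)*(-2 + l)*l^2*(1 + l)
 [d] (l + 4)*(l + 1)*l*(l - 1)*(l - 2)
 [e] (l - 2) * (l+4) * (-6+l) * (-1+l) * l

We need to factor 8*l + 2*l^4 + l^5 + l^3*(-9) - 2*l^2.
The factored form is (l + 4)*(l + 1)*l*(l - 1)*(l - 2).
d) (l + 4)*(l + 1)*l*(l - 1)*(l - 2)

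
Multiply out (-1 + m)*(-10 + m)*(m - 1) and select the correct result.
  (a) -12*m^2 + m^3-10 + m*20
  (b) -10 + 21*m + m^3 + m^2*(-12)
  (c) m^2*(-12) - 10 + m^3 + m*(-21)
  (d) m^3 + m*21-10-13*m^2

Expanding (-1 + m)*(-10 + m)*(m - 1):
= -10 + 21*m + m^3 + m^2*(-12)
b) -10 + 21*m + m^3 + m^2*(-12)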